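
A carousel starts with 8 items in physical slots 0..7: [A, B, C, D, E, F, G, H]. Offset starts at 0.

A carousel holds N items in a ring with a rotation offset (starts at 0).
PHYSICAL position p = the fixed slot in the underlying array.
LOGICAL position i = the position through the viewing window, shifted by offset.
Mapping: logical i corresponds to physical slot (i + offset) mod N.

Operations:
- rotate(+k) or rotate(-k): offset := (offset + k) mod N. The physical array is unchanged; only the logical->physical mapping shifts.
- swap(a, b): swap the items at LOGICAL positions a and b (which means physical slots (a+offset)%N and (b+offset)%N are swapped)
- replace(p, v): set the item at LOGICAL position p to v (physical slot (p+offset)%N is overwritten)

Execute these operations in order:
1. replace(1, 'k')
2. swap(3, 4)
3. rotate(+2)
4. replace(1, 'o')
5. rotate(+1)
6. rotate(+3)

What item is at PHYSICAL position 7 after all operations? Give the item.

After op 1 (replace(1, 'k')): offset=0, physical=[A,k,C,D,E,F,G,H], logical=[A,k,C,D,E,F,G,H]
After op 2 (swap(3, 4)): offset=0, physical=[A,k,C,E,D,F,G,H], logical=[A,k,C,E,D,F,G,H]
After op 3 (rotate(+2)): offset=2, physical=[A,k,C,E,D,F,G,H], logical=[C,E,D,F,G,H,A,k]
After op 4 (replace(1, 'o')): offset=2, physical=[A,k,C,o,D,F,G,H], logical=[C,o,D,F,G,H,A,k]
After op 5 (rotate(+1)): offset=3, physical=[A,k,C,o,D,F,G,H], logical=[o,D,F,G,H,A,k,C]
After op 6 (rotate(+3)): offset=6, physical=[A,k,C,o,D,F,G,H], logical=[G,H,A,k,C,o,D,F]

Answer: H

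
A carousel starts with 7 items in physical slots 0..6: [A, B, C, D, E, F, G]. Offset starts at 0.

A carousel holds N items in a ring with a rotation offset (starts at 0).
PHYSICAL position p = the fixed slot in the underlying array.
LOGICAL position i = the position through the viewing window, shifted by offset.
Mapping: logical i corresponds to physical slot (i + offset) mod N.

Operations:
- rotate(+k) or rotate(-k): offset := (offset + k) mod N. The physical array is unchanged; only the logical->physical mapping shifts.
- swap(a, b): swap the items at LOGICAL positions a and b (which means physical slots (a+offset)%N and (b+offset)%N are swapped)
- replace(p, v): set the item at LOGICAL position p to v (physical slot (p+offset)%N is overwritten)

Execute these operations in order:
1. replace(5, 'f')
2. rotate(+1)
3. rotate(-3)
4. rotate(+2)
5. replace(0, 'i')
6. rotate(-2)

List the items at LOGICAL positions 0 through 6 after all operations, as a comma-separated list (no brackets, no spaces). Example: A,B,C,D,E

After op 1 (replace(5, 'f')): offset=0, physical=[A,B,C,D,E,f,G], logical=[A,B,C,D,E,f,G]
After op 2 (rotate(+1)): offset=1, physical=[A,B,C,D,E,f,G], logical=[B,C,D,E,f,G,A]
After op 3 (rotate(-3)): offset=5, physical=[A,B,C,D,E,f,G], logical=[f,G,A,B,C,D,E]
After op 4 (rotate(+2)): offset=0, physical=[A,B,C,D,E,f,G], logical=[A,B,C,D,E,f,G]
After op 5 (replace(0, 'i')): offset=0, physical=[i,B,C,D,E,f,G], logical=[i,B,C,D,E,f,G]
After op 6 (rotate(-2)): offset=5, physical=[i,B,C,D,E,f,G], logical=[f,G,i,B,C,D,E]

Answer: f,G,i,B,C,D,E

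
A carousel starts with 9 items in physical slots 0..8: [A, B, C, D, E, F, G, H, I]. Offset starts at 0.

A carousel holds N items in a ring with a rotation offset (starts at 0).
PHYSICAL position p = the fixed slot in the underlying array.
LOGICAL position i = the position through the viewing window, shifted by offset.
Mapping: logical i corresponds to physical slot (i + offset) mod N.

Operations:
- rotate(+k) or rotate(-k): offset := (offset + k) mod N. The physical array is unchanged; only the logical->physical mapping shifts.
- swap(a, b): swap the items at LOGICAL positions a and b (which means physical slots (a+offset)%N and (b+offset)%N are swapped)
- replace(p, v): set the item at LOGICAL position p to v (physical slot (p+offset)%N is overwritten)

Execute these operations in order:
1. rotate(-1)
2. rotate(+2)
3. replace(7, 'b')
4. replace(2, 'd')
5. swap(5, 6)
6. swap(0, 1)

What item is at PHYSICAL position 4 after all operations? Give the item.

After op 1 (rotate(-1)): offset=8, physical=[A,B,C,D,E,F,G,H,I], logical=[I,A,B,C,D,E,F,G,H]
After op 2 (rotate(+2)): offset=1, physical=[A,B,C,D,E,F,G,H,I], logical=[B,C,D,E,F,G,H,I,A]
After op 3 (replace(7, 'b')): offset=1, physical=[A,B,C,D,E,F,G,H,b], logical=[B,C,D,E,F,G,H,b,A]
After op 4 (replace(2, 'd')): offset=1, physical=[A,B,C,d,E,F,G,H,b], logical=[B,C,d,E,F,G,H,b,A]
After op 5 (swap(5, 6)): offset=1, physical=[A,B,C,d,E,F,H,G,b], logical=[B,C,d,E,F,H,G,b,A]
After op 6 (swap(0, 1)): offset=1, physical=[A,C,B,d,E,F,H,G,b], logical=[C,B,d,E,F,H,G,b,A]

Answer: E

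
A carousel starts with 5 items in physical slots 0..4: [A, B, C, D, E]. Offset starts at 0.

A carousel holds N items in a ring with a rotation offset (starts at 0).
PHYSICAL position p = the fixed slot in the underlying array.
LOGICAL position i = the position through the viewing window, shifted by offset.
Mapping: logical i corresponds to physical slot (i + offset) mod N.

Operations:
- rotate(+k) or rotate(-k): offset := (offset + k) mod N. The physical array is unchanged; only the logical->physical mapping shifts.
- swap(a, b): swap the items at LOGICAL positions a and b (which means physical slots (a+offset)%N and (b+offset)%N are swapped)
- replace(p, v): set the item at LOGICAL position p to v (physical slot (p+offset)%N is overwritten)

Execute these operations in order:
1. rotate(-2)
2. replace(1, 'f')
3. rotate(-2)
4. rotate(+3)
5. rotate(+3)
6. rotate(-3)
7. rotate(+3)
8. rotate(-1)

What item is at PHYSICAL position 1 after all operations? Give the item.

Answer: B

Derivation:
After op 1 (rotate(-2)): offset=3, physical=[A,B,C,D,E], logical=[D,E,A,B,C]
After op 2 (replace(1, 'f')): offset=3, physical=[A,B,C,D,f], logical=[D,f,A,B,C]
After op 3 (rotate(-2)): offset=1, physical=[A,B,C,D,f], logical=[B,C,D,f,A]
After op 4 (rotate(+3)): offset=4, physical=[A,B,C,D,f], logical=[f,A,B,C,D]
After op 5 (rotate(+3)): offset=2, physical=[A,B,C,D,f], logical=[C,D,f,A,B]
After op 6 (rotate(-3)): offset=4, physical=[A,B,C,D,f], logical=[f,A,B,C,D]
After op 7 (rotate(+3)): offset=2, physical=[A,B,C,D,f], logical=[C,D,f,A,B]
After op 8 (rotate(-1)): offset=1, physical=[A,B,C,D,f], logical=[B,C,D,f,A]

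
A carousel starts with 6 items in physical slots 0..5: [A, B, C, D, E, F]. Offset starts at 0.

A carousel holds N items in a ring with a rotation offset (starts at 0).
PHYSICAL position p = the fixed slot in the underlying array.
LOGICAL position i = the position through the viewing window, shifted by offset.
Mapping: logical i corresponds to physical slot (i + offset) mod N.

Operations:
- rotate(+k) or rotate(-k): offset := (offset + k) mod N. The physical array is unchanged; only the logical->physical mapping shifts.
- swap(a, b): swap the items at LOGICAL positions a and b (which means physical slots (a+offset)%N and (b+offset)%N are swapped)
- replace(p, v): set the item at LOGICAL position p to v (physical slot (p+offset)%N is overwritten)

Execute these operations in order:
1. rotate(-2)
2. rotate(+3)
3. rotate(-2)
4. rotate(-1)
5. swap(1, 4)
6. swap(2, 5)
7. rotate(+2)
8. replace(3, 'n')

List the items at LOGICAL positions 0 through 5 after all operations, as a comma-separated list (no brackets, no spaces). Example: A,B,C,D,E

Answer: D,B,F,n,E,C

Derivation:
After op 1 (rotate(-2)): offset=4, physical=[A,B,C,D,E,F], logical=[E,F,A,B,C,D]
After op 2 (rotate(+3)): offset=1, physical=[A,B,C,D,E,F], logical=[B,C,D,E,F,A]
After op 3 (rotate(-2)): offset=5, physical=[A,B,C,D,E,F], logical=[F,A,B,C,D,E]
After op 4 (rotate(-1)): offset=4, physical=[A,B,C,D,E,F], logical=[E,F,A,B,C,D]
After op 5 (swap(1, 4)): offset=4, physical=[A,B,F,D,E,C], logical=[E,C,A,B,F,D]
After op 6 (swap(2, 5)): offset=4, physical=[D,B,F,A,E,C], logical=[E,C,D,B,F,A]
After op 7 (rotate(+2)): offset=0, physical=[D,B,F,A,E,C], logical=[D,B,F,A,E,C]
After op 8 (replace(3, 'n')): offset=0, physical=[D,B,F,n,E,C], logical=[D,B,F,n,E,C]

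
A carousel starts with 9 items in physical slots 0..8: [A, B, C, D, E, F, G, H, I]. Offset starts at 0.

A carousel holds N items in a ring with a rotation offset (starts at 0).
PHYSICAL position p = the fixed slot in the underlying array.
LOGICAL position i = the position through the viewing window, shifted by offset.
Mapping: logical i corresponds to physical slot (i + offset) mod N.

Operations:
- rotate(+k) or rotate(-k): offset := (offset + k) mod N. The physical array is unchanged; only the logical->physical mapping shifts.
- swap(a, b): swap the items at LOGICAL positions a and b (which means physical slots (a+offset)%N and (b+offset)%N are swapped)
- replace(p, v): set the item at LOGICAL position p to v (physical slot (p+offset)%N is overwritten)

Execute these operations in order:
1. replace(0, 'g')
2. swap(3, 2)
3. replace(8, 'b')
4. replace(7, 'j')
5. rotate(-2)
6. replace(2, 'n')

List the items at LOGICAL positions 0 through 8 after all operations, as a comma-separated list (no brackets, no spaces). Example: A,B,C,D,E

Answer: j,b,n,B,D,C,E,F,G

Derivation:
After op 1 (replace(0, 'g')): offset=0, physical=[g,B,C,D,E,F,G,H,I], logical=[g,B,C,D,E,F,G,H,I]
After op 2 (swap(3, 2)): offset=0, physical=[g,B,D,C,E,F,G,H,I], logical=[g,B,D,C,E,F,G,H,I]
After op 3 (replace(8, 'b')): offset=0, physical=[g,B,D,C,E,F,G,H,b], logical=[g,B,D,C,E,F,G,H,b]
After op 4 (replace(7, 'j')): offset=0, physical=[g,B,D,C,E,F,G,j,b], logical=[g,B,D,C,E,F,G,j,b]
After op 5 (rotate(-2)): offset=7, physical=[g,B,D,C,E,F,G,j,b], logical=[j,b,g,B,D,C,E,F,G]
After op 6 (replace(2, 'n')): offset=7, physical=[n,B,D,C,E,F,G,j,b], logical=[j,b,n,B,D,C,E,F,G]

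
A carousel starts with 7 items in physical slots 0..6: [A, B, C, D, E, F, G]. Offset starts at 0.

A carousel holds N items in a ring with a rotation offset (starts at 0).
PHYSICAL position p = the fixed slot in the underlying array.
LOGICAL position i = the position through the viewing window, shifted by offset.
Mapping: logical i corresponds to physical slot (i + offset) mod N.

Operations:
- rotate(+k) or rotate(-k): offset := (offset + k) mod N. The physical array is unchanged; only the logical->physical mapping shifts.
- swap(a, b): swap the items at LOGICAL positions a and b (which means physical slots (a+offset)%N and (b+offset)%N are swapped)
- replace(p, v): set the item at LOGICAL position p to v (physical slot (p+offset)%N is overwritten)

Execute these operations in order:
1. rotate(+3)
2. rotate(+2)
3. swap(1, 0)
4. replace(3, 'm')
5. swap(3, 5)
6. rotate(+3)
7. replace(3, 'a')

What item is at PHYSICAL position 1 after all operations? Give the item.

Answer: D

Derivation:
After op 1 (rotate(+3)): offset=3, physical=[A,B,C,D,E,F,G], logical=[D,E,F,G,A,B,C]
After op 2 (rotate(+2)): offset=5, physical=[A,B,C,D,E,F,G], logical=[F,G,A,B,C,D,E]
After op 3 (swap(1, 0)): offset=5, physical=[A,B,C,D,E,G,F], logical=[G,F,A,B,C,D,E]
After op 4 (replace(3, 'm')): offset=5, physical=[A,m,C,D,E,G,F], logical=[G,F,A,m,C,D,E]
After op 5 (swap(3, 5)): offset=5, physical=[A,D,C,m,E,G,F], logical=[G,F,A,D,C,m,E]
After op 6 (rotate(+3)): offset=1, physical=[A,D,C,m,E,G,F], logical=[D,C,m,E,G,F,A]
After op 7 (replace(3, 'a')): offset=1, physical=[A,D,C,m,a,G,F], logical=[D,C,m,a,G,F,A]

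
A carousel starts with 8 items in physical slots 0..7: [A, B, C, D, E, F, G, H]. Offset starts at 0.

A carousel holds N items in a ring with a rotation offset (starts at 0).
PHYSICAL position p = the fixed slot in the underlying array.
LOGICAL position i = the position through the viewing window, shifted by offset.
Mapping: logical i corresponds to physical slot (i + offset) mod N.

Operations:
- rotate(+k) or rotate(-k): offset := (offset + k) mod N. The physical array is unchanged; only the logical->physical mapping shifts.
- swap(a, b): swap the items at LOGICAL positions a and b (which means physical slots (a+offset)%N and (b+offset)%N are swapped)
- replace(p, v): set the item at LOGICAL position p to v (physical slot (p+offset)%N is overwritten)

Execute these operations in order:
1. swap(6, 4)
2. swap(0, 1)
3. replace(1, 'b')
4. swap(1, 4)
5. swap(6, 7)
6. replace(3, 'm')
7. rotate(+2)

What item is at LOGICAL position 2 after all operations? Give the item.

Answer: b

Derivation:
After op 1 (swap(6, 4)): offset=0, physical=[A,B,C,D,G,F,E,H], logical=[A,B,C,D,G,F,E,H]
After op 2 (swap(0, 1)): offset=0, physical=[B,A,C,D,G,F,E,H], logical=[B,A,C,D,G,F,E,H]
After op 3 (replace(1, 'b')): offset=0, physical=[B,b,C,D,G,F,E,H], logical=[B,b,C,D,G,F,E,H]
After op 4 (swap(1, 4)): offset=0, physical=[B,G,C,D,b,F,E,H], logical=[B,G,C,D,b,F,E,H]
After op 5 (swap(6, 7)): offset=0, physical=[B,G,C,D,b,F,H,E], logical=[B,G,C,D,b,F,H,E]
After op 6 (replace(3, 'm')): offset=0, physical=[B,G,C,m,b,F,H,E], logical=[B,G,C,m,b,F,H,E]
After op 7 (rotate(+2)): offset=2, physical=[B,G,C,m,b,F,H,E], logical=[C,m,b,F,H,E,B,G]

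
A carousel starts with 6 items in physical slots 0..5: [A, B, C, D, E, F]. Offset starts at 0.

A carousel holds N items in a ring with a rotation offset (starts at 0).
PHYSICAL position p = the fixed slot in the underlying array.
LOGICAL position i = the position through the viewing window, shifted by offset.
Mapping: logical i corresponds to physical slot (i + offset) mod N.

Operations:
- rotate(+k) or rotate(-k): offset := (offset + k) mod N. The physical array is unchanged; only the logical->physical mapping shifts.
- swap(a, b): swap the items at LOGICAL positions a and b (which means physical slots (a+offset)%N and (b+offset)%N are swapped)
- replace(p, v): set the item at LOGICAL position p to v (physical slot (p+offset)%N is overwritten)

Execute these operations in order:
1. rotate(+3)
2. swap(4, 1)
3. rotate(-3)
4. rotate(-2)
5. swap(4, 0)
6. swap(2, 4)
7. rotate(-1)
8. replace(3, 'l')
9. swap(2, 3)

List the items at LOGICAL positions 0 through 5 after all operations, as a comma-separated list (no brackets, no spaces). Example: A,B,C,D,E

After op 1 (rotate(+3)): offset=3, physical=[A,B,C,D,E,F], logical=[D,E,F,A,B,C]
After op 2 (swap(4, 1)): offset=3, physical=[A,E,C,D,B,F], logical=[D,B,F,A,E,C]
After op 3 (rotate(-3)): offset=0, physical=[A,E,C,D,B,F], logical=[A,E,C,D,B,F]
After op 4 (rotate(-2)): offset=4, physical=[A,E,C,D,B,F], logical=[B,F,A,E,C,D]
After op 5 (swap(4, 0)): offset=4, physical=[A,E,B,D,C,F], logical=[C,F,A,E,B,D]
After op 6 (swap(2, 4)): offset=4, physical=[B,E,A,D,C,F], logical=[C,F,B,E,A,D]
After op 7 (rotate(-1)): offset=3, physical=[B,E,A,D,C,F], logical=[D,C,F,B,E,A]
After op 8 (replace(3, 'l')): offset=3, physical=[l,E,A,D,C,F], logical=[D,C,F,l,E,A]
After op 9 (swap(2, 3)): offset=3, physical=[F,E,A,D,C,l], logical=[D,C,l,F,E,A]

Answer: D,C,l,F,E,A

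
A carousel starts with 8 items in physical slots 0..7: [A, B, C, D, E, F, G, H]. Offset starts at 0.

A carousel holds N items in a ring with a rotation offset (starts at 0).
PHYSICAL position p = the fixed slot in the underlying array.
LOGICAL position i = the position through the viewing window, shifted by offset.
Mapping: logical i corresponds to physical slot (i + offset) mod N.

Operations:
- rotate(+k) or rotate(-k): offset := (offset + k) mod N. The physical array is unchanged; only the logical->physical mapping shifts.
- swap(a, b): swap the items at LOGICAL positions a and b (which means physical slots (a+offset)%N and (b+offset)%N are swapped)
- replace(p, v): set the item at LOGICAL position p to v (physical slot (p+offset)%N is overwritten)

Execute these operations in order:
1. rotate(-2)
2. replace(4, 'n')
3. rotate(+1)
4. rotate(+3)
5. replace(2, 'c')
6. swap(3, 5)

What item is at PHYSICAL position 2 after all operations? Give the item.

Answer: n

Derivation:
After op 1 (rotate(-2)): offset=6, physical=[A,B,C,D,E,F,G,H], logical=[G,H,A,B,C,D,E,F]
After op 2 (replace(4, 'n')): offset=6, physical=[A,B,n,D,E,F,G,H], logical=[G,H,A,B,n,D,E,F]
After op 3 (rotate(+1)): offset=7, physical=[A,B,n,D,E,F,G,H], logical=[H,A,B,n,D,E,F,G]
After op 4 (rotate(+3)): offset=2, physical=[A,B,n,D,E,F,G,H], logical=[n,D,E,F,G,H,A,B]
After op 5 (replace(2, 'c')): offset=2, physical=[A,B,n,D,c,F,G,H], logical=[n,D,c,F,G,H,A,B]
After op 6 (swap(3, 5)): offset=2, physical=[A,B,n,D,c,H,G,F], logical=[n,D,c,H,G,F,A,B]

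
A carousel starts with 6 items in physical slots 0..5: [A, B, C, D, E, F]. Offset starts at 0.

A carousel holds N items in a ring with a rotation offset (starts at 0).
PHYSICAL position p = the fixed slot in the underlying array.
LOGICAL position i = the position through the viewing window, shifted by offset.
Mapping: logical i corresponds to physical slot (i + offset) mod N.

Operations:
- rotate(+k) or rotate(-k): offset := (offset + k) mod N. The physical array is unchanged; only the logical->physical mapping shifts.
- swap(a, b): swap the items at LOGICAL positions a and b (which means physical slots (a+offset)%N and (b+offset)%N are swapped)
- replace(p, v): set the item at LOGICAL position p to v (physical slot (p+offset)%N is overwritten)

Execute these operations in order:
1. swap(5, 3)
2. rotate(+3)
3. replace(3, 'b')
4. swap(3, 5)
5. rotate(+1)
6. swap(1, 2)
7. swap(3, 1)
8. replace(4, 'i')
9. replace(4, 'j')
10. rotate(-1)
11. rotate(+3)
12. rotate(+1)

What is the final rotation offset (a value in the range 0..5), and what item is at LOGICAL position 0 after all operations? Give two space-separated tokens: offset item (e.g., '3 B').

After op 1 (swap(5, 3)): offset=0, physical=[A,B,C,F,E,D], logical=[A,B,C,F,E,D]
After op 2 (rotate(+3)): offset=3, physical=[A,B,C,F,E,D], logical=[F,E,D,A,B,C]
After op 3 (replace(3, 'b')): offset=3, physical=[b,B,C,F,E,D], logical=[F,E,D,b,B,C]
After op 4 (swap(3, 5)): offset=3, physical=[C,B,b,F,E,D], logical=[F,E,D,C,B,b]
After op 5 (rotate(+1)): offset=4, physical=[C,B,b,F,E,D], logical=[E,D,C,B,b,F]
After op 6 (swap(1, 2)): offset=4, physical=[D,B,b,F,E,C], logical=[E,C,D,B,b,F]
After op 7 (swap(3, 1)): offset=4, physical=[D,C,b,F,E,B], logical=[E,B,D,C,b,F]
After op 8 (replace(4, 'i')): offset=4, physical=[D,C,i,F,E,B], logical=[E,B,D,C,i,F]
After op 9 (replace(4, 'j')): offset=4, physical=[D,C,j,F,E,B], logical=[E,B,D,C,j,F]
After op 10 (rotate(-1)): offset=3, physical=[D,C,j,F,E,B], logical=[F,E,B,D,C,j]
After op 11 (rotate(+3)): offset=0, physical=[D,C,j,F,E,B], logical=[D,C,j,F,E,B]
After op 12 (rotate(+1)): offset=1, physical=[D,C,j,F,E,B], logical=[C,j,F,E,B,D]

Answer: 1 C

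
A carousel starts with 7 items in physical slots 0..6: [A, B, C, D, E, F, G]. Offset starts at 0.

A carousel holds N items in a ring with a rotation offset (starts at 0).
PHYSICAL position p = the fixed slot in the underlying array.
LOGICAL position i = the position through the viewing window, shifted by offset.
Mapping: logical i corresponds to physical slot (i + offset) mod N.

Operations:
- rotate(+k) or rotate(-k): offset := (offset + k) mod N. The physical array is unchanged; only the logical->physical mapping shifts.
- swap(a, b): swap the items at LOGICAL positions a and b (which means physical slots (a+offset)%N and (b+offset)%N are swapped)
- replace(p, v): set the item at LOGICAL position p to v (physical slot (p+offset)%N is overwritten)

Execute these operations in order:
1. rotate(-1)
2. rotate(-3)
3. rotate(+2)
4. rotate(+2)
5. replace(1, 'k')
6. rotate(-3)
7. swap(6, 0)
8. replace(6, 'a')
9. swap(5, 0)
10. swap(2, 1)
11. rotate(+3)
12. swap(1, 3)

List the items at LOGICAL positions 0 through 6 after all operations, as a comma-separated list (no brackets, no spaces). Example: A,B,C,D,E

After op 1 (rotate(-1)): offset=6, physical=[A,B,C,D,E,F,G], logical=[G,A,B,C,D,E,F]
After op 2 (rotate(-3)): offset=3, physical=[A,B,C,D,E,F,G], logical=[D,E,F,G,A,B,C]
After op 3 (rotate(+2)): offset=5, physical=[A,B,C,D,E,F,G], logical=[F,G,A,B,C,D,E]
After op 4 (rotate(+2)): offset=0, physical=[A,B,C,D,E,F,G], logical=[A,B,C,D,E,F,G]
After op 5 (replace(1, 'k')): offset=0, physical=[A,k,C,D,E,F,G], logical=[A,k,C,D,E,F,G]
After op 6 (rotate(-3)): offset=4, physical=[A,k,C,D,E,F,G], logical=[E,F,G,A,k,C,D]
After op 7 (swap(6, 0)): offset=4, physical=[A,k,C,E,D,F,G], logical=[D,F,G,A,k,C,E]
After op 8 (replace(6, 'a')): offset=4, physical=[A,k,C,a,D,F,G], logical=[D,F,G,A,k,C,a]
After op 9 (swap(5, 0)): offset=4, physical=[A,k,D,a,C,F,G], logical=[C,F,G,A,k,D,a]
After op 10 (swap(2, 1)): offset=4, physical=[A,k,D,a,C,G,F], logical=[C,G,F,A,k,D,a]
After op 11 (rotate(+3)): offset=0, physical=[A,k,D,a,C,G,F], logical=[A,k,D,a,C,G,F]
After op 12 (swap(1, 3)): offset=0, physical=[A,a,D,k,C,G,F], logical=[A,a,D,k,C,G,F]

Answer: A,a,D,k,C,G,F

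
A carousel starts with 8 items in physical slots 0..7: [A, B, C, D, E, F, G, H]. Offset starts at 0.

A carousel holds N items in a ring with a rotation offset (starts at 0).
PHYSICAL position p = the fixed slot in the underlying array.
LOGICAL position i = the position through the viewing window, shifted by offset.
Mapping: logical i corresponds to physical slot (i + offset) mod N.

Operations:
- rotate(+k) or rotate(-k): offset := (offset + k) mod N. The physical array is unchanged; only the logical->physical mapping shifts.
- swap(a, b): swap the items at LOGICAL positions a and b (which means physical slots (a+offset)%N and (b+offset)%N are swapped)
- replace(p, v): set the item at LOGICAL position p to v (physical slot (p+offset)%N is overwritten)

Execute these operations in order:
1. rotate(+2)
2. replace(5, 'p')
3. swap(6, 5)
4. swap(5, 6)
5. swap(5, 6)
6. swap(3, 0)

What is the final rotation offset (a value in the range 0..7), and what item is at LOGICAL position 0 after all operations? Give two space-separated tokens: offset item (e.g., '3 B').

Answer: 2 F

Derivation:
After op 1 (rotate(+2)): offset=2, physical=[A,B,C,D,E,F,G,H], logical=[C,D,E,F,G,H,A,B]
After op 2 (replace(5, 'p')): offset=2, physical=[A,B,C,D,E,F,G,p], logical=[C,D,E,F,G,p,A,B]
After op 3 (swap(6, 5)): offset=2, physical=[p,B,C,D,E,F,G,A], logical=[C,D,E,F,G,A,p,B]
After op 4 (swap(5, 6)): offset=2, physical=[A,B,C,D,E,F,G,p], logical=[C,D,E,F,G,p,A,B]
After op 5 (swap(5, 6)): offset=2, physical=[p,B,C,D,E,F,G,A], logical=[C,D,E,F,G,A,p,B]
After op 6 (swap(3, 0)): offset=2, physical=[p,B,F,D,E,C,G,A], logical=[F,D,E,C,G,A,p,B]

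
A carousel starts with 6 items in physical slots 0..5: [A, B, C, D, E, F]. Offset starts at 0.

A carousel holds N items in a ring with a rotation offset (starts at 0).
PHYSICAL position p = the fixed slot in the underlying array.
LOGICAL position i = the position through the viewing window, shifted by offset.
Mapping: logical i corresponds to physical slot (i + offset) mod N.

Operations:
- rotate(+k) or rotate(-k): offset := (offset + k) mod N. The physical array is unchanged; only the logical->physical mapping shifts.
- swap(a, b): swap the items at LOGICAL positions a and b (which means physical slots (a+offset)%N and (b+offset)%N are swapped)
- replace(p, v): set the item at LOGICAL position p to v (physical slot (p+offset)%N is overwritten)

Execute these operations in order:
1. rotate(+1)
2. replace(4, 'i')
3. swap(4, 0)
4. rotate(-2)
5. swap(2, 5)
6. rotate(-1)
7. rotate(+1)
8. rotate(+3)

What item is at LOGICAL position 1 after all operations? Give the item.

Answer: D

Derivation:
After op 1 (rotate(+1)): offset=1, physical=[A,B,C,D,E,F], logical=[B,C,D,E,F,A]
After op 2 (replace(4, 'i')): offset=1, physical=[A,B,C,D,E,i], logical=[B,C,D,E,i,A]
After op 3 (swap(4, 0)): offset=1, physical=[A,i,C,D,E,B], logical=[i,C,D,E,B,A]
After op 4 (rotate(-2)): offset=5, physical=[A,i,C,D,E,B], logical=[B,A,i,C,D,E]
After op 5 (swap(2, 5)): offset=5, physical=[A,E,C,D,i,B], logical=[B,A,E,C,D,i]
After op 6 (rotate(-1)): offset=4, physical=[A,E,C,D,i,B], logical=[i,B,A,E,C,D]
After op 7 (rotate(+1)): offset=5, physical=[A,E,C,D,i,B], logical=[B,A,E,C,D,i]
After op 8 (rotate(+3)): offset=2, physical=[A,E,C,D,i,B], logical=[C,D,i,B,A,E]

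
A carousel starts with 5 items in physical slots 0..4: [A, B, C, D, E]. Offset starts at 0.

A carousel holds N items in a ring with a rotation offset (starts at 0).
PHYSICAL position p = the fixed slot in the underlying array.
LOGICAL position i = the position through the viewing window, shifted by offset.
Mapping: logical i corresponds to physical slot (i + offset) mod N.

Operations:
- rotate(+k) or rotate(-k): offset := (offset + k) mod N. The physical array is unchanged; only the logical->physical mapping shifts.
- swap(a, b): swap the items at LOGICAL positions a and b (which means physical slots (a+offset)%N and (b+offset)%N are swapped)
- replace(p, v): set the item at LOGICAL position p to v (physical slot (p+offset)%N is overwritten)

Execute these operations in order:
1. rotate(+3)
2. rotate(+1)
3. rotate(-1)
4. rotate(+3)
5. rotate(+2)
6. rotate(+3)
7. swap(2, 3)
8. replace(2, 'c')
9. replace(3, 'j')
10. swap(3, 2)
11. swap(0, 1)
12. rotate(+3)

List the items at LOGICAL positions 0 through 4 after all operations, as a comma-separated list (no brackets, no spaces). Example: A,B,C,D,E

Answer: c,A,C,B,j

Derivation:
After op 1 (rotate(+3)): offset=3, physical=[A,B,C,D,E], logical=[D,E,A,B,C]
After op 2 (rotate(+1)): offset=4, physical=[A,B,C,D,E], logical=[E,A,B,C,D]
After op 3 (rotate(-1)): offset=3, physical=[A,B,C,D,E], logical=[D,E,A,B,C]
After op 4 (rotate(+3)): offset=1, physical=[A,B,C,D,E], logical=[B,C,D,E,A]
After op 5 (rotate(+2)): offset=3, physical=[A,B,C,D,E], logical=[D,E,A,B,C]
After op 6 (rotate(+3)): offset=1, physical=[A,B,C,D,E], logical=[B,C,D,E,A]
After op 7 (swap(2, 3)): offset=1, physical=[A,B,C,E,D], logical=[B,C,E,D,A]
After op 8 (replace(2, 'c')): offset=1, physical=[A,B,C,c,D], logical=[B,C,c,D,A]
After op 9 (replace(3, 'j')): offset=1, physical=[A,B,C,c,j], logical=[B,C,c,j,A]
After op 10 (swap(3, 2)): offset=1, physical=[A,B,C,j,c], logical=[B,C,j,c,A]
After op 11 (swap(0, 1)): offset=1, physical=[A,C,B,j,c], logical=[C,B,j,c,A]
After op 12 (rotate(+3)): offset=4, physical=[A,C,B,j,c], logical=[c,A,C,B,j]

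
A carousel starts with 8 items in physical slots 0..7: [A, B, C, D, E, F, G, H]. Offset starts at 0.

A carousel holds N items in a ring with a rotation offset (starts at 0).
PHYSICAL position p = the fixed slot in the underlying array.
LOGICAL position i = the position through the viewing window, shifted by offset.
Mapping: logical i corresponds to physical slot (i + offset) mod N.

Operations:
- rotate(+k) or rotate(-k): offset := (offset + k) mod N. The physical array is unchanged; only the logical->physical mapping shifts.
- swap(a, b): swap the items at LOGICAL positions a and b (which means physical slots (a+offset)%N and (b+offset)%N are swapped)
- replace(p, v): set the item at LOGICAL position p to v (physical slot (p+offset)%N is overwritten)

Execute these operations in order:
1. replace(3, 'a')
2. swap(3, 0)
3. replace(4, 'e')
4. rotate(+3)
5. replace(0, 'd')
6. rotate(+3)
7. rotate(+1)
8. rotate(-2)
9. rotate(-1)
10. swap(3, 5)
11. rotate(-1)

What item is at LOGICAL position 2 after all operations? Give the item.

Answer: F

Derivation:
After op 1 (replace(3, 'a')): offset=0, physical=[A,B,C,a,E,F,G,H], logical=[A,B,C,a,E,F,G,H]
After op 2 (swap(3, 0)): offset=0, physical=[a,B,C,A,E,F,G,H], logical=[a,B,C,A,E,F,G,H]
After op 3 (replace(4, 'e')): offset=0, physical=[a,B,C,A,e,F,G,H], logical=[a,B,C,A,e,F,G,H]
After op 4 (rotate(+3)): offset=3, physical=[a,B,C,A,e,F,G,H], logical=[A,e,F,G,H,a,B,C]
After op 5 (replace(0, 'd')): offset=3, physical=[a,B,C,d,e,F,G,H], logical=[d,e,F,G,H,a,B,C]
After op 6 (rotate(+3)): offset=6, physical=[a,B,C,d,e,F,G,H], logical=[G,H,a,B,C,d,e,F]
After op 7 (rotate(+1)): offset=7, physical=[a,B,C,d,e,F,G,H], logical=[H,a,B,C,d,e,F,G]
After op 8 (rotate(-2)): offset=5, physical=[a,B,C,d,e,F,G,H], logical=[F,G,H,a,B,C,d,e]
After op 9 (rotate(-1)): offset=4, physical=[a,B,C,d,e,F,G,H], logical=[e,F,G,H,a,B,C,d]
After op 10 (swap(3, 5)): offset=4, physical=[a,H,C,d,e,F,G,B], logical=[e,F,G,B,a,H,C,d]
After op 11 (rotate(-1)): offset=3, physical=[a,H,C,d,e,F,G,B], logical=[d,e,F,G,B,a,H,C]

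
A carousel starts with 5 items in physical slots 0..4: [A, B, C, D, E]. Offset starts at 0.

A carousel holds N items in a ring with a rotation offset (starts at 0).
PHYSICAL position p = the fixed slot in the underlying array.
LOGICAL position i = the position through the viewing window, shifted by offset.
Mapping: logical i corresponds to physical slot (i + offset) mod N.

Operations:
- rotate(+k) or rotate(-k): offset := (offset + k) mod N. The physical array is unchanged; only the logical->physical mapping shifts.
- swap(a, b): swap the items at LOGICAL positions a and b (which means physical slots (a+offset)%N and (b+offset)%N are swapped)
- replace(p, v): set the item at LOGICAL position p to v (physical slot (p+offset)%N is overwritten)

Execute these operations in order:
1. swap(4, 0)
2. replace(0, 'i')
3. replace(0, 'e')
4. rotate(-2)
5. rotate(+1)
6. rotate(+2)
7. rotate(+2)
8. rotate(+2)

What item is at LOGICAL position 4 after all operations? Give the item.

After op 1 (swap(4, 0)): offset=0, physical=[E,B,C,D,A], logical=[E,B,C,D,A]
After op 2 (replace(0, 'i')): offset=0, physical=[i,B,C,D,A], logical=[i,B,C,D,A]
After op 3 (replace(0, 'e')): offset=0, physical=[e,B,C,D,A], logical=[e,B,C,D,A]
After op 4 (rotate(-2)): offset=3, physical=[e,B,C,D,A], logical=[D,A,e,B,C]
After op 5 (rotate(+1)): offset=4, physical=[e,B,C,D,A], logical=[A,e,B,C,D]
After op 6 (rotate(+2)): offset=1, physical=[e,B,C,D,A], logical=[B,C,D,A,e]
After op 7 (rotate(+2)): offset=3, physical=[e,B,C,D,A], logical=[D,A,e,B,C]
After op 8 (rotate(+2)): offset=0, physical=[e,B,C,D,A], logical=[e,B,C,D,A]

Answer: A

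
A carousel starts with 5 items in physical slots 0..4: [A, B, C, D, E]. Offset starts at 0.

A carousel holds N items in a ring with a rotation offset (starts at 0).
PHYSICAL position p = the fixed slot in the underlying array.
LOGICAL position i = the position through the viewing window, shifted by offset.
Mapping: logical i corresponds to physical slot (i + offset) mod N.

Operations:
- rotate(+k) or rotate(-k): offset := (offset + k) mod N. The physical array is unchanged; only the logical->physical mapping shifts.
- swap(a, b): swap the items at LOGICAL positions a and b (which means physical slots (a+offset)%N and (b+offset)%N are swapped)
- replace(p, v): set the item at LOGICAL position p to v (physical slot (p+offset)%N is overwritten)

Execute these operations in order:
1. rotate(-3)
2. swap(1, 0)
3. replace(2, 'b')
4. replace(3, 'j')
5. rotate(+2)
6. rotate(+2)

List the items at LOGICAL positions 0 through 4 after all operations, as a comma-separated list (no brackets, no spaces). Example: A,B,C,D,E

Answer: B,D,C,b,j

Derivation:
After op 1 (rotate(-3)): offset=2, physical=[A,B,C,D,E], logical=[C,D,E,A,B]
After op 2 (swap(1, 0)): offset=2, physical=[A,B,D,C,E], logical=[D,C,E,A,B]
After op 3 (replace(2, 'b')): offset=2, physical=[A,B,D,C,b], logical=[D,C,b,A,B]
After op 4 (replace(3, 'j')): offset=2, physical=[j,B,D,C,b], logical=[D,C,b,j,B]
After op 5 (rotate(+2)): offset=4, physical=[j,B,D,C,b], logical=[b,j,B,D,C]
After op 6 (rotate(+2)): offset=1, physical=[j,B,D,C,b], logical=[B,D,C,b,j]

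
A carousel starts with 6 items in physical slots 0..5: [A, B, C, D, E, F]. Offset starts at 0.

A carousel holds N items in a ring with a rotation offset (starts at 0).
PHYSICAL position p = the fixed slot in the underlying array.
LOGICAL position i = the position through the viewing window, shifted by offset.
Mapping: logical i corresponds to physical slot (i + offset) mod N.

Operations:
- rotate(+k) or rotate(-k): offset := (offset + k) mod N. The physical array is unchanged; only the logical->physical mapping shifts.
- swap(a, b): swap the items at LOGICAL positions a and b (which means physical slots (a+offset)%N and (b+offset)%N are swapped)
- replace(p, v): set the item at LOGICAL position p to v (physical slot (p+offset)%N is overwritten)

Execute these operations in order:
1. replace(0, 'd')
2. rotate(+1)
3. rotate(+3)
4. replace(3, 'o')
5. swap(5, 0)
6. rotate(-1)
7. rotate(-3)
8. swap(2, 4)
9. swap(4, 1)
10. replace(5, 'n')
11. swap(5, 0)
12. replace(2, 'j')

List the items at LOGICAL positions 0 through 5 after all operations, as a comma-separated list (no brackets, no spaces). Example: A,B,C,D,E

Answer: n,C,j,E,o,d

Derivation:
After op 1 (replace(0, 'd')): offset=0, physical=[d,B,C,D,E,F], logical=[d,B,C,D,E,F]
After op 2 (rotate(+1)): offset=1, physical=[d,B,C,D,E,F], logical=[B,C,D,E,F,d]
After op 3 (rotate(+3)): offset=4, physical=[d,B,C,D,E,F], logical=[E,F,d,B,C,D]
After op 4 (replace(3, 'o')): offset=4, physical=[d,o,C,D,E,F], logical=[E,F,d,o,C,D]
After op 5 (swap(5, 0)): offset=4, physical=[d,o,C,E,D,F], logical=[D,F,d,o,C,E]
After op 6 (rotate(-1)): offset=3, physical=[d,o,C,E,D,F], logical=[E,D,F,d,o,C]
After op 7 (rotate(-3)): offset=0, physical=[d,o,C,E,D,F], logical=[d,o,C,E,D,F]
After op 8 (swap(2, 4)): offset=0, physical=[d,o,D,E,C,F], logical=[d,o,D,E,C,F]
After op 9 (swap(4, 1)): offset=0, physical=[d,C,D,E,o,F], logical=[d,C,D,E,o,F]
After op 10 (replace(5, 'n')): offset=0, physical=[d,C,D,E,o,n], logical=[d,C,D,E,o,n]
After op 11 (swap(5, 0)): offset=0, physical=[n,C,D,E,o,d], logical=[n,C,D,E,o,d]
After op 12 (replace(2, 'j')): offset=0, physical=[n,C,j,E,o,d], logical=[n,C,j,E,o,d]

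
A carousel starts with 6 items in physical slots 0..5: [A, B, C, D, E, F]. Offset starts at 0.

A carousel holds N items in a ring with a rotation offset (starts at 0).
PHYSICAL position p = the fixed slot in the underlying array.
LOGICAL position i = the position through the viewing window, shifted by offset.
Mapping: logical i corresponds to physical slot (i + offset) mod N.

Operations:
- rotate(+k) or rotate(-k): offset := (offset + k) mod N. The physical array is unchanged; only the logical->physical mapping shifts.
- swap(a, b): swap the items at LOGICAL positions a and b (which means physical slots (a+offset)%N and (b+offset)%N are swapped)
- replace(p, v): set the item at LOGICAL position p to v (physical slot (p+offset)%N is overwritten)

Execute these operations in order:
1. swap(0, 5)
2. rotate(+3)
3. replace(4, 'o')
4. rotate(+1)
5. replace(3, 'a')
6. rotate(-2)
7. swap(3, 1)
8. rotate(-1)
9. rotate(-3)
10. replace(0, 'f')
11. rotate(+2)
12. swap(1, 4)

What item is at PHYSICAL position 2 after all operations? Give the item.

Answer: C

Derivation:
After op 1 (swap(0, 5)): offset=0, physical=[F,B,C,D,E,A], logical=[F,B,C,D,E,A]
After op 2 (rotate(+3)): offset=3, physical=[F,B,C,D,E,A], logical=[D,E,A,F,B,C]
After op 3 (replace(4, 'o')): offset=3, physical=[F,o,C,D,E,A], logical=[D,E,A,F,o,C]
After op 4 (rotate(+1)): offset=4, physical=[F,o,C,D,E,A], logical=[E,A,F,o,C,D]
After op 5 (replace(3, 'a')): offset=4, physical=[F,a,C,D,E,A], logical=[E,A,F,a,C,D]
After op 6 (rotate(-2)): offset=2, physical=[F,a,C,D,E,A], logical=[C,D,E,A,F,a]
After op 7 (swap(3, 1)): offset=2, physical=[F,a,C,A,E,D], logical=[C,A,E,D,F,a]
After op 8 (rotate(-1)): offset=1, physical=[F,a,C,A,E,D], logical=[a,C,A,E,D,F]
After op 9 (rotate(-3)): offset=4, physical=[F,a,C,A,E,D], logical=[E,D,F,a,C,A]
After op 10 (replace(0, 'f')): offset=4, physical=[F,a,C,A,f,D], logical=[f,D,F,a,C,A]
After op 11 (rotate(+2)): offset=0, physical=[F,a,C,A,f,D], logical=[F,a,C,A,f,D]
After op 12 (swap(1, 4)): offset=0, physical=[F,f,C,A,a,D], logical=[F,f,C,A,a,D]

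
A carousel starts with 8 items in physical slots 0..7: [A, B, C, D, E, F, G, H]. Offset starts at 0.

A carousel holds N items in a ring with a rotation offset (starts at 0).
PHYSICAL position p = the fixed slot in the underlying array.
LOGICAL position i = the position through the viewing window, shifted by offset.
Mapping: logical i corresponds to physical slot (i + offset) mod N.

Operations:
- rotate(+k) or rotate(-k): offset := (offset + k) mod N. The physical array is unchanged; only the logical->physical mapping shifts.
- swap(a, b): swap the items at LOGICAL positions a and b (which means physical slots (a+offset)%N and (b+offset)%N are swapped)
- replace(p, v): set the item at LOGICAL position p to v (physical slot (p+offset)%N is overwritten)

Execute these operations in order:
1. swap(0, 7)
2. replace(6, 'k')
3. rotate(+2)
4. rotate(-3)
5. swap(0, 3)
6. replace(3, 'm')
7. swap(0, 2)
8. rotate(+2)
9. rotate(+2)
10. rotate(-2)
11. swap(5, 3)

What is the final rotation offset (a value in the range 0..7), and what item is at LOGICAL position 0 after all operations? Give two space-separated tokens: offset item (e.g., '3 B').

Answer: 1 C

Derivation:
After op 1 (swap(0, 7)): offset=0, physical=[H,B,C,D,E,F,G,A], logical=[H,B,C,D,E,F,G,A]
After op 2 (replace(6, 'k')): offset=0, physical=[H,B,C,D,E,F,k,A], logical=[H,B,C,D,E,F,k,A]
After op 3 (rotate(+2)): offset=2, physical=[H,B,C,D,E,F,k,A], logical=[C,D,E,F,k,A,H,B]
After op 4 (rotate(-3)): offset=7, physical=[H,B,C,D,E,F,k,A], logical=[A,H,B,C,D,E,F,k]
After op 5 (swap(0, 3)): offset=7, physical=[H,B,A,D,E,F,k,C], logical=[C,H,B,A,D,E,F,k]
After op 6 (replace(3, 'm')): offset=7, physical=[H,B,m,D,E,F,k,C], logical=[C,H,B,m,D,E,F,k]
After op 7 (swap(0, 2)): offset=7, physical=[H,C,m,D,E,F,k,B], logical=[B,H,C,m,D,E,F,k]
After op 8 (rotate(+2)): offset=1, physical=[H,C,m,D,E,F,k,B], logical=[C,m,D,E,F,k,B,H]
After op 9 (rotate(+2)): offset=3, physical=[H,C,m,D,E,F,k,B], logical=[D,E,F,k,B,H,C,m]
After op 10 (rotate(-2)): offset=1, physical=[H,C,m,D,E,F,k,B], logical=[C,m,D,E,F,k,B,H]
After op 11 (swap(5, 3)): offset=1, physical=[H,C,m,D,k,F,E,B], logical=[C,m,D,k,F,E,B,H]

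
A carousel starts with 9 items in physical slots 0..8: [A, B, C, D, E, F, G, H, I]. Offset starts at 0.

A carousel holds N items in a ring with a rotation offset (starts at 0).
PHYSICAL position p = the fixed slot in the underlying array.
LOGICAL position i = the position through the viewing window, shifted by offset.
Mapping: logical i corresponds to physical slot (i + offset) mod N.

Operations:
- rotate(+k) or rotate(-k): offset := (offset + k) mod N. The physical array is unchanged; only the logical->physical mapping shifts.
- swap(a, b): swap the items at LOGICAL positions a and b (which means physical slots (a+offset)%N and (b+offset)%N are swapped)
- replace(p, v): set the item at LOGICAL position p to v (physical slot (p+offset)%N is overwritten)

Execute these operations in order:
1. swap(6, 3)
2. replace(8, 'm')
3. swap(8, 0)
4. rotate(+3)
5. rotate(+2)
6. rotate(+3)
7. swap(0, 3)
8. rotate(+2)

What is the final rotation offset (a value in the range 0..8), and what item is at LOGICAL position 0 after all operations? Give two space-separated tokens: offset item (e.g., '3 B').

After op 1 (swap(6, 3)): offset=0, physical=[A,B,C,G,E,F,D,H,I], logical=[A,B,C,G,E,F,D,H,I]
After op 2 (replace(8, 'm')): offset=0, physical=[A,B,C,G,E,F,D,H,m], logical=[A,B,C,G,E,F,D,H,m]
After op 3 (swap(8, 0)): offset=0, physical=[m,B,C,G,E,F,D,H,A], logical=[m,B,C,G,E,F,D,H,A]
After op 4 (rotate(+3)): offset=3, physical=[m,B,C,G,E,F,D,H,A], logical=[G,E,F,D,H,A,m,B,C]
After op 5 (rotate(+2)): offset=5, physical=[m,B,C,G,E,F,D,H,A], logical=[F,D,H,A,m,B,C,G,E]
After op 6 (rotate(+3)): offset=8, physical=[m,B,C,G,E,F,D,H,A], logical=[A,m,B,C,G,E,F,D,H]
After op 7 (swap(0, 3)): offset=8, physical=[m,B,A,G,E,F,D,H,C], logical=[C,m,B,A,G,E,F,D,H]
After op 8 (rotate(+2)): offset=1, physical=[m,B,A,G,E,F,D,H,C], logical=[B,A,G,E,F,D,H,C,m]

Answer: 1 B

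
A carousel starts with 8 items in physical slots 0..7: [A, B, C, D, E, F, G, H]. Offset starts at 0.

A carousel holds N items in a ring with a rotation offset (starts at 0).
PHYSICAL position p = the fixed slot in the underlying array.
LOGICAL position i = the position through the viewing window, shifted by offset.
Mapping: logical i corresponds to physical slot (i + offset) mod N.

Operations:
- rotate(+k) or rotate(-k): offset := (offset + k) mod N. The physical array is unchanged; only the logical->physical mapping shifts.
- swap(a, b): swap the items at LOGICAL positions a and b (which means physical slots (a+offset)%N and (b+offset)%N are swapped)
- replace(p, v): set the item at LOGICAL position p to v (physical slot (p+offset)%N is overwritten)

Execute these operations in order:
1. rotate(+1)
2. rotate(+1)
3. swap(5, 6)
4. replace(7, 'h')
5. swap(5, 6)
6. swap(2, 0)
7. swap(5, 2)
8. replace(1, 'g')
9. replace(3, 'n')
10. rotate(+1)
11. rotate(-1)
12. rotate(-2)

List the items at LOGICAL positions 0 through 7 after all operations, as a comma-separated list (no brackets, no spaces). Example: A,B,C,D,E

After op 1 (rotate(+1)): offset=1, physical=[A,B,C,D,E,F,G,H], logical=[B,C,D,E,F,G,H,A]
After op 2 (rotate(+1)): offset=2, physical=[A,B,C,D,E,F,G,H], logical=[C,D,E,F,G,H,A,B]
After op 3 (swap(5, 6)): offset=2, physical=[H,B,C,D,E,F,G,A], logical=[C,D,E,F,G,A,H,B]
After op 4 (replace(7, 'h')): offset=2, physical=[H,h,C,D,E,F,G,A], logical=[C,D,E,F,G,A,H,h]
After op 5 (swap(5, 6)): offset=2, physical=[A,h,C,D,E,F,G,H], logical=[C,D,E,F,G,H,A,h]
After op 6 (swap(2, 0)): offset=2, physical=[A,h,E,D,C,F,G,H], logical=[E,D,C,F,G,H,A,h]
After op 7 (swap(5, 2)): offset=2, physical=[A,h,E,D,H,F,G,C], logical=[E,D,H,F,G,C,A,h]
After op 8 (replace(1, 'g')): offset=2, physical=[A,h,E,g,H,F,G,C], logical=[E,g,H,F,G,C,A,h]
After op 9 (replace(3, 'n')): offset=2, physical=[A,h,E,g,H,n,G,C], logical=[E,g,H,n,G,C,A,h]
After op 10 (rotate(+1)): offset=3, physical=[A,h,E,g,H,n,G,C], logical=[g,H,n,G,C,A,h,E]
After op 11 (rotate(-1)): offset=2, physical=[A,h,E,g,H,n,G,C], logical=[E,g,H,n,G,C,A,h]
After op 12 (rotate(-2)): offset=0, physical=[A,h,E,g,H,n,G,C], logical=[A,h,E,g,H,n,G,C]

Answer: A,h,E,g,H,n,G,C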